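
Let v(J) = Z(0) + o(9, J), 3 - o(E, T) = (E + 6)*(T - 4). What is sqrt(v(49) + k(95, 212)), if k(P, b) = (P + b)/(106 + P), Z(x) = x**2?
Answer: I*sqrt(27087765)/201 ≈ 25.893*I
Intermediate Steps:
o(E, T) = 3 - (-4 + T)*(6 + E) (o(E, T) = 3 - (E + 6)*(T - 4) = 3 - (6 + E)*(-4 + T) = 3 - (-4 + T)*(6 + E))
k(P, b) = (P + b)/(106 + P)
v(J) = 63 - 15*J (v(J) = 0**2 + (27 - 6*J + 4*9 - 1*9*J) = 0 + (27 - 6*J + 36 - 9*J) = 0 + (63 - 15*J) = 63 - 15*J)
sqrt(v(49) + k(95, 212)) = sqrt((63 - 15*49) + (95 + 212)/(106 + 95)) = sqrt((63 - 735) + 307/201) = sqrt(-672 + (1/201)*307) = sqrt(-672 + 307/201) = sqrt(-134765/201) = I*sqrt(27087765)/201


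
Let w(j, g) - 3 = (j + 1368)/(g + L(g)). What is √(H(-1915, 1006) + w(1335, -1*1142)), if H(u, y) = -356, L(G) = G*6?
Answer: I*√22579732490/7994 ≈ 18.797*I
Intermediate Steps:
L(G) = 6*G
w(j, g) = 3 + (1368 + j)/(7*g) (w(j, g) = 3 + (j + 1368)/(g + 6*g) = 3 + (1368 + j)/((7*g)) = 3 + (1368 + j)*(1/(7*g)) = 3 + (1368 + j)/(7*g))
√(H(-1915, 1006) + w(1335, -1*1142)) = √(-356 + (1368 + 1335 + 21*(-1*1142))/(7*((-1*1142)))) = √(-356 + (⅐)*(1368 + 1335 + 21*(-1142))/(-1142)) = √(-356 + (⅐)*(-1/1142)*(1368 + 1335 - 23982)) = √(-356 + (⅐)*(-1/1142)*(-21279)) = √(-356 + 21279/7994) = √(-2824585/7994) = I*√22579732490/7994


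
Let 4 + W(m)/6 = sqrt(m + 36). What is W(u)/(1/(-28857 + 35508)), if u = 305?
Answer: -159624 + 39906*sqrt(341) ≈ 5.7729e+5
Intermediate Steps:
W(m) = -24 + 6*sqrt(36 + m) (W(m) = -24 + 6*sqrt(m + 36) = -24 + 6*sqrt(36 + m))
W(u)/(1/(-28857 + 35508)) = (-24 + 6*sqrt(36 + 305))/(1/(-28857 + 35508)) = (-24 + 6*sqrt(341))/(1/6651) = (-24 + 6*sqrt(341))*6651 = -159624 + 39906*sqrt(341)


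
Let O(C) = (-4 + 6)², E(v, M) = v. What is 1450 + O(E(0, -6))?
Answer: 1454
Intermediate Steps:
O(C) = 4 (O(C) = 2² = 4)
1450 + O(E(0, -6)) = 1450 + 4 = 1454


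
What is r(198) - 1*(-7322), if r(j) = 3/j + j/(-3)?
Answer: 478897/66 ≈ 7256.0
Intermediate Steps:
r(j) = 3/j - j/3 (r(j) = 3/j + j*(-⅓) = 3/j - j/3)
r(198) - 1*(-7322) = (3/198 - ⅓*198) - 1*(-7322) = (3*(1/198) - 66) + 7322 = (1/66 - 66) + 7322 = -4355/66 + 7322 = 478897/66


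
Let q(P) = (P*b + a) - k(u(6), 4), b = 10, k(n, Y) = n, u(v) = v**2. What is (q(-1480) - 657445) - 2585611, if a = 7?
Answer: -3257885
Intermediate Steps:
q(P) = -29 + 10*P (q(P) = (P*10 + 7) - 1*6**2 = (10*P + 7) - 1*36 = (7 + 10*P) - 36 = -29 + 10*P)
(q(-1480) - 657445) - 2585611 = ((-29 + 10*(-1480)) - 657445) - 2585611 = ((-29 - 14800) - 657445) - 2585611 = (-14829 - 657445) - 2585611 = -672274 - 2585611 = -3257885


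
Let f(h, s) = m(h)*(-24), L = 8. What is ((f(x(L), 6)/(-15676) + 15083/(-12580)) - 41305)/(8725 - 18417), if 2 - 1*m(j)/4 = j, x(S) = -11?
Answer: 2036433816417/477825485840 ≈ 4.2619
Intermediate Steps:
m(j) = 8 - 4*j
f(h, s) = -192 + 96*h (f(h, s) = (8 - 4*h)*(-24) = -192 + 96*h)
((f(x(L), 6)/(-15676) + 15083/(-12580)) - 41305)/(8725 - 18417) = (((-192 + 96*(-11))/(-15676) + 15083/(-12580)) - 41305)/(8725 - 18417) = (((-192 - 1056)*(-1/15676) + 15083*(-1/12580)) - 41305)/(-9692) = ((-1248*(-1/15676) - 15083/12580) - 41305)*(-1/9692) = ((312/3919 - 15083/12580) - 41305)*(-1/9692) = (-55185317/49301020 - 41305)*(-1/9692) = -2036433816417/49301020*(-1/9692) = 2036433816417/477825485840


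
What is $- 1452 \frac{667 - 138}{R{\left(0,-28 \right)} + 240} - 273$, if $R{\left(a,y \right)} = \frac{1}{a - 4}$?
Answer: $- \frac{3334239}{959} \approx -3476.8$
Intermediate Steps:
$R{\left(a,y \right)} = \frac{1}{-4 + a}$
$- 1452 \frac{667 - 138}{R{\left(0,-28 \right)} + 240} - 273 = - 1452 \frac{667 - 138}{\frac{1}{-4 + 0} + 240} - 273 = - 1452 \frac{529}{\frac{1}{-4} + 240} - 273 = - 1452 \frac{529}{- \frac{1}{4} + 240} - 273 = - 1452 \frac{529}{\frac{959}{4}} - 273 = - 1452 \cdot 529 \cdot \frac{4}{959} - 273 = \left(-1452\right) \frac{2116}{959} - 273 = - \frac{3072432}{959} - 273 = - \frac{3334239}{959}$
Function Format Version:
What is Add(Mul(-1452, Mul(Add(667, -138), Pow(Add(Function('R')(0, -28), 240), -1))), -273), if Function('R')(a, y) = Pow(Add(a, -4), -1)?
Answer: Rational(-3334239, 959) ≈ -3476.8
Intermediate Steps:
Function('R')(a, y) = Pow(Add(-4, a), -1)
Add(Mul(-1452, Mul(Add(667, -138), Pow(Add(Function('R')(0, -28), 240), -1))), -273) = Add(Mul(-1452, Mul(Add(667, -138), Pow(Add(Pow(Add(-4, 0), -1), 240), -1))), -273) = Add(Mul(-1452, Mul(529, Pow(Add(Pow(-4, -1), 240), -1))), -273) = Add(Mul(-1452, Mul(529, Pow(Add(Rational(-1, 4), 240), -1))), -273) = Add(Mul(-1452, Mul(529, Pow(Rational(959, 4), -1))), -273) = Add(Mul(-1452, Mul(529, Rational(4, 959))), -273) = Add(Mul(-1452, Rational(2116, 959)), -273) = Add(Rational(-3072432, 959), -273) = Rational(-3334239, 959)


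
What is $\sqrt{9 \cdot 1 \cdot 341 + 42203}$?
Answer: $2 \sqrt{11318} \approx 212.77$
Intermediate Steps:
$\sqrt{9 \cdot 1 \cdot 341 + 42203} = \sqrt{9 \cdot 341 + 42203} = \sqrt{3069 + 42203} = \sqrt{45272} = 2 \sqrt{11318}$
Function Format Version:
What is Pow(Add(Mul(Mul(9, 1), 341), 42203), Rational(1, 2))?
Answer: Mul(2, Pow(11318, Rational(1, 2))) ≈ 212.77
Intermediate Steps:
Pow(Add(Mul(Mul(9, 1), 341), 42203), Rational(1, 2)) = Pow(Add(Mul(9, 341), 42203), Rational(1, 2)) = Pow(Add(3069, 42203), Rational(1, 2)) = Pow(45272, Rational(1, 2)) = Mul(2, Pow(11318, Rational(1, 2)))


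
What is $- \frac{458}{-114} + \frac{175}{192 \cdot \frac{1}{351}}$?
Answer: $\frac{1181731}{3648} \approx 323.94$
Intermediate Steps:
$- \frac{458}{-114} + \frac{175}{192 \cdot \frac{1}{351}} = \left(-458\right) \left(- \frac{1}{114}\right) + \frac{175}{192 \cdot \frac{1}{351}} = \frac{229}{57} + \frac{175}{\frac{64}{117}} = \frac{229}{57} + 175 \cdot \frac{117}{64} = \frac{229}{57} + \frac{20475}{64} = \frac{1181731}{3648}$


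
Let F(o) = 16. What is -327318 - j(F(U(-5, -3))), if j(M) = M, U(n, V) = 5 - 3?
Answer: -327334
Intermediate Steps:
U(n, V) = 2
-327318 - j(F(U(-5, -3))) = -327318 - 1*16 = -327318 - 16 = -327334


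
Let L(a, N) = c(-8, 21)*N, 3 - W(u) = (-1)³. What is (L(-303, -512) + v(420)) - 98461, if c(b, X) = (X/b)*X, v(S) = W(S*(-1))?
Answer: -70233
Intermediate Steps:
W(u) = 4 (W(u) = 3 - 1*(-1)³ = 3 - 1*(-1) = 3 + 1 = 4)
v(S) = 4
c(b, X) = X²/b
L(a, N) = -441*N/8 (L(a, N) = (21²/(-8))*N = (441*(-⅛))*N = -441*N/8)
(L(-303, -512) + v(420)) - 98461 = (-441/8*(-512) + 4) - 98461 = (28224 + 4) - 98461 = 28228 - 98461 = -70233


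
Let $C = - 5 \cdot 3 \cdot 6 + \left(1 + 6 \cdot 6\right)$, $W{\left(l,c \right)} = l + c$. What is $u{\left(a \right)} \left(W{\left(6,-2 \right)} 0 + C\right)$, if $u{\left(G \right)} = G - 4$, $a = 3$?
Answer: $53$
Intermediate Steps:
$W{\left(l,c \right)} = c + l$
$u{\left(G \right)} = -4 + G$
$C = -53$ ($C = \left(-5\right) 18 + \left(1 + 36\right) = -90 + 37 = -53$)
$u{\left(a \right)} \left(W{\left(6,-2 \right)} 0 + C\right) = \left(-4 + 3\right) \left(\left(-2 + 6\right) 0 - 53\right) = - (4 \cdot 0 - 53) = - (0 - 53) = \left(-1\right) \left(-53\right) = 53$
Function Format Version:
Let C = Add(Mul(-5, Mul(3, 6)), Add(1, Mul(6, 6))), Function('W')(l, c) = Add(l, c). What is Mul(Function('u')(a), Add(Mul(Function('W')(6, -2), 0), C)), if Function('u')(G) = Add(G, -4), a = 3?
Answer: 53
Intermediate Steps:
Function('W')(l, c) = Add(c, l)
Function('u')(G) = Add(-4, G)
C = -53 (C = Add(Mul(-5, 18), Add(1, 36)) = Add(-90, 37) = -53)
Mul(Function('u')(a), Add(Mul(Function('W')(6, -2), 0), C)) = Mul(Add(-4, 3), Add(Mul(Add(-2, 6), 0), -53)) = Mul(-1, Add(Mul(4, 0), -53)) = Mul(-1, Add(0, -53)) = Mul(-1, -53) = 53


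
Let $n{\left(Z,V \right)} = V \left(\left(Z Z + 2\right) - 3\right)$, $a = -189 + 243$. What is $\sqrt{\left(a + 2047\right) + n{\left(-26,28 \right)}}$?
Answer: $\sqrt{21001} \approx 144.92$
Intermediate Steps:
$a = 54$
$n{\left(Z,V \right)} = V \left(-1 + Z^{2}\right)$ ($n{\left(Z,V \right)} = V \left(\left(Z^{2} + 2\right) - 3\right) = V \left(\left(2 + Z^{2}\right) - 3\right) = V \left(-1 + Z^{2}\right)$)
$\sqrt{\left(a + 2047\right) + n{\left(-26,28 \right)}} = \sqrt{\left(54 + 2047\right) + 28 \left(-1 + \left(-26\right)^{2}\right)} = \sqrt{2101 + 28 \left(-1 + 676\right)} = \sqrt{2101 + 28 \cdot 675} = \sqrt{2101 + 18900} = \sqrt{21001}$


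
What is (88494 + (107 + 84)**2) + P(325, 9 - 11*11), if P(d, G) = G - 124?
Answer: 124739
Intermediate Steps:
P(d, G) = -124 + G
(88494 + (107 + 84)**2) + P(325, 9 - 11*11) = (88494 + (107 + 84)**2) + (-124 + (9 - 11*11)) = (88494 + 191**2) + (-124 + (9 - 121)) = (88494 + 36481) + (-124 - 112) = 124975 - 236 = 124739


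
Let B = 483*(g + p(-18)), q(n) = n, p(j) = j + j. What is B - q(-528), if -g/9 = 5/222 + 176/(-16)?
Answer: 2283573/74 ≈ 30859.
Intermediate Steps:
p(j) = 2*j
g = 7311/74 (g = -9*(5/222 + 176/(-16)) = -9*(5*(1/222) + 176*(-1/16)) = -9*(5/222 - 11) = -9*(-2437/222) = 7311/74 ≈ 98.797)
B = 2244501/74 (B = 483*(7311/74 + 2*(-18)) = 483*(7311/74 - 36) = 483*(4647/74) = 2244501/74 ≈ 30331.)
B - q(-528) = 2244501/74 - 1*(-528) = 2244501/74 + 528 = 2283573/74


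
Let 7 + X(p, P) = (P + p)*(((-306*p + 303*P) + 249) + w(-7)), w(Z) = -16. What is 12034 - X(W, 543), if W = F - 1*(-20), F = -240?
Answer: -74950445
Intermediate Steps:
W = -220 (W = -240 - 1*(-20) = -240 + 20 = -220)
X(p, P) = -7 + (P + p)*(233 - 306*p + 303*P) (X(p, P) = -7 + (P + p)*(((-306*p + 303*P) + 249) - 16) = -7 + (P + p)*((249 - 306*p + 303*P) - 16) = -7 + (P + p)*(233 - 306*p + 303*P))
12034 - X(W, 543) = 12034 - (-7 - 306*(-220)² + 233*543 + 233*(-220) + 303*543² - 3*543*(-220)) = 12034 - (-7 - 306*48400 + 126519 - 51260 + 303*294849 + 358380) = 12034 - (-7 - 14810400 + 126519 - 51260 + 89339247 + 358380) = 12034 - 1*74962479 = 12034 - 74962479 = -74950445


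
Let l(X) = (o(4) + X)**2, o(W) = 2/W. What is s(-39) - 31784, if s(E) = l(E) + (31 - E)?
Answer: -120927/4 ≈ -30232.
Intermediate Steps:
l(X) = (1/2 + X)**2 (l(X) = (2/4 + X)**2 = (2*(1/4) + X)**2 = (1/2 + X)**2)
s(E) = 31 - E + (1 + 2*E)**2/4 (s(E) = (1 + 2*E)**2/4 + (31 - E) = 31 - E + (1 + 2*E)**2/4)
s(-39) - 31784 = (125/4 + (-39)**2) - 31784 = (125/4 + 1521) - 31784 = 6209/4 - 31784 = -120927/4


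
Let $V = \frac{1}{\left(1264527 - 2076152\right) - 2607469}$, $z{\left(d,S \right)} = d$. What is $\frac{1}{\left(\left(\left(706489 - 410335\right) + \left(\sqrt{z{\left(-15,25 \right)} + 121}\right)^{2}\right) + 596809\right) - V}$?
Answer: $\frac{3419094}{3053486859487} \approx 1.1197 \cdot 10^{-6}$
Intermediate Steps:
$V = - \frac{1}{3419094}$ ($V = \frac{1}{-811625 - 2607469} = \frac{1}{-3419094} = - \frac{1}{3419094} \approx -2.9248 \cdot 10^{-7}$)
$\frac{1}{\left(\left(\left(706489 - 410335\right) + \left(\sqrt{z{\left(-15,25 \right)} + 121}\right)^{2}\right) + 596809\right) - V} = \frac{1}{\left(\left(\left(706489 - 410335\right) + \left(\sqrt{-15 + 121}\right)^{2}\right) + 596809\right) - - \frac{1}{3419094}} = \frac{1}{\left(\left(296154 + \left(\sqrt{106}\right)^{2}\right) + 596809\right) + \frac{1}{3419094}} = \frac{1}{\left(\left(296154 + 106\right) + 596809\right) + \frac{1}{3419094}} = \frac{1}{\left(296260 + 596809\right) + \frac{1}{3419094}} = \frac{1}{893069 + \frac{1}{3419094}} = \frac{1}{\frac{3053486859487}{3419094}} = \frac{3419094}{3053486859487}$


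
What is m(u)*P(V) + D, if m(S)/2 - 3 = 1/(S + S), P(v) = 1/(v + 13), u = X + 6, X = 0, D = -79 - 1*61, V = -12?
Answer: -803/6 ≈ -133.83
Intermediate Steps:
D = -140 (D = -79 - 61 = -140)
u = 6 (u = 0 + 6 = 6)
P(v) = 1/(13 + v)
m(S) = 6 + 1/S (m(S) = 6 + 2/(S + S) = 6 + 2/((2*S)) = 6 + 2*(1/(2*S)) = 6 + 1/S)
m(u)*P(V) + D = (6 + 1/6)/(13 - 12) - 140 = (6 + ⅙)/1 - 140 = (37/6)*1 - 140 = 37/6 - 140 = -803/6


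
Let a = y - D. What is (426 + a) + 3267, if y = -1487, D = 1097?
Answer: 1109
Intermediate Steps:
a = -2584 (a = -1487 - 1*1097 = -1487 - 1097 = -2584)
(426 + a) + 3267 = (426 - 2584) + 3267 = -2158 + 3267 = 1109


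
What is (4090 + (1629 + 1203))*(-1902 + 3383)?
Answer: 10251482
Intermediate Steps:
(4090 + (1629 + 1203))*(-1902 + 3383) = (4090 + 2832)*1481 = 6922*1481 = 10251482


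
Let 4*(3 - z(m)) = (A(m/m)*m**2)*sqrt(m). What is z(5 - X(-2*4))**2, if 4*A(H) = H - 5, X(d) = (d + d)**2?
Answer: -996250626107/16 + 189003*I*sqrt(251)/2 ≈ -6.2266e+10 + 1.4972e+6*I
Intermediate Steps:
X(d) = 4*d**2 (X(d) = (2*d)**2 = 4*d**2)
A(H) = -5/4 + H/4 (A(H) = (H - 5)/4 = (-5 + H)/4 = -5/4 + H/4)
z(m) = 3 + m**(5/2)/4 (z(m) = 3 - (-5/4 + (m/m)/4)*m**2*sqrt(m)/4 = 3 - (-5/4 + (1/4)*1)*m**2*sqrt(m)/4 = 3 - (-5/4 + 1/4)*m**2*sqrt(m)/4 = 3 - (-m**2)*sqrt(m)/4 = 3 - (-1)*m**(5/2)/4 = 3 + m**(5/2)/4)
z(5 - X(-2*4))**2 = (3 + (5 - 4*(-2*4)**2)**(5/2)/4)**2 = (3 + (5 - 4*(-8)**2)**(5/2)/4)**2 = (3 + (5 - 4*64)**(5/2)/4)**2 = (3 + (5 - 1*256)**(5/2)/4)**2 = (3 + (5 - 256)**(5/2)/4)**2 = (3 + (-251)**(5/2)/4)**2 = (3 + (63001*I*sqrt(251))/4)**2 = (3 + 63001*I*sqrt(251)/4)**2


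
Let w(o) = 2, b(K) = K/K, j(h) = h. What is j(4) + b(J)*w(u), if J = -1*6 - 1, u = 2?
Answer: 6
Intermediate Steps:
J = -7 (J = -6 - 1 = -7)
b(K) = 1
j(4) + b(J)*w(u) = 4 + 1*2 = 4 + 2 = 6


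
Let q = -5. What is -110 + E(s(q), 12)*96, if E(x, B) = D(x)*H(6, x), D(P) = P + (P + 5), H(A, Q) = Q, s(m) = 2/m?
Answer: -6782/25 ≈ -271.28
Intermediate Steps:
D(P) = 5 + 2*P (D(P) = P + (5 + P) = 5 + 2*P)
E(x, B) = x*(5 + 2*x) (E(x, B) = (5 + 2*x)*x = x*(5 + 2*x))
-110 + E(s(q), 12)*96 = -110 + ((2/(-5))*(5 + 2*(2/(-5))))*96 = -110 + ((2*(-⅕))*(5 + 2*(2*(-⅕))))*96 = -110 - 2*(5 + 2*(-⅖))/5*96 = -110 - 2*(5 - ⅘)/5*96 = -110 - ⅖*21/5*96 = -110 - 42/25*96 = -110 - 4032/25 = -6782/25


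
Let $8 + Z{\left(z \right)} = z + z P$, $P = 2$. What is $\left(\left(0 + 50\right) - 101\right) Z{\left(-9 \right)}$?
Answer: $1785$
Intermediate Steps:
$Z{\left(z \right)} = -8 + 3 z$ ($Z{\left(z \right)} = -8 + \left(z + z 2\right) = -8 + \left(z + 2 z\right) = -8 + 3 z$)
$\left(\left(0 + 50\right) - 101\right) Z{\left(-9 \right)} = \left(\left(0 + 50\right) - 101\right) \left(-8 + 3 \left(-9\right)\right) = \left(50 - 101\right) \left(-8 - 27\right) = \left(-51\right) \left(-35\right) = 1785$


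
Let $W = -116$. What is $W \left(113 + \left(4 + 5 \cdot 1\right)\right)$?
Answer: $-14152$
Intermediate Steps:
$W \left(113 + \left(4 + 5 \cdot 1\right)\right) = - 116 \left(113 + \left(4 + 5 \cdot 1\right)\right) = - 116 \left(113 + \left(4 + 5\right)\right) = - 116 \left(113 + 9\right) = \left(-116\right) 122 = -14152$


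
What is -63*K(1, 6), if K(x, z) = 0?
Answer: 0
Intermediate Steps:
-63*K(1, 6) = -63*0 = 0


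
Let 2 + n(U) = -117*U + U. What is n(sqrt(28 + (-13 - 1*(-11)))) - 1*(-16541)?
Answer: 16539 - 116*sqrt(26) ≈ 15948.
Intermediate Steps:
n(U) = -2 - 116*U (n(U) = -2 + (-117*U + U) = -2 - 116*U)
n(sqrt(28 + (-13 - 1*(-11)))) - 1*(-16541) = (-2 - 116*sqrt(28 + (-13 - 1*(-11)))) - 1*(-16541) = (-2 - 116*sqrt(28 + (-13 + 11))) + 16541 = (-2 - 116*sqrt(28 - 2)) + 16541 = (-2 - 116*sqrt(26)) + 16541 = 16539 - 116*sqrt(26)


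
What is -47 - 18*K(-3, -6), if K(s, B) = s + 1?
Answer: -11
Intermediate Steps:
K(s, B) = 1 + s
-47 - 18*K(-3, -6) = -47 - 18*(1 - 3) = -47 - 18*(-2) = -47 + 36 = -11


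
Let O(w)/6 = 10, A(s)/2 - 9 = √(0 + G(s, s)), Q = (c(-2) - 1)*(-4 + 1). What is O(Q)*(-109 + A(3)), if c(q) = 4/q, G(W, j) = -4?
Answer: -5460 + 240*I ≈ -5460.0 + 240.0*I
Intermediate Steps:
Q = 9 (Q = (4/(-2) - 1)*(-4 + 1) = (4*(-½) - 1)*(-3) = (-2 - 1)*(-3) = -3*(-3) = 9)
A(s) = 18 + 4*I (A(s) = 18 + 2*√(0 - 4) = 18 + 2*√(-4) = 18 + 2*(2*I) = 18 + 4*I)
O(w) = 60 (O(w) = 6*10 = 60)
O(Q)*(-109 + A(3)) = 60*(-109 + (18 + 4*I)) = 60*(-91 + 4*I) = -5460 + 240*I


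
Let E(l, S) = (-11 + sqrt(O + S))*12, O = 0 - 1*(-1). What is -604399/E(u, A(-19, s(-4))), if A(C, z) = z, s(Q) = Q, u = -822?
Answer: 6648389/1488 + 604399*I*sqrt(3)/1488 ≈ 4468.0 + 703.53*I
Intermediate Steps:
O = 1 (O = 0 + 1 = 1)
E(l, S) = -132 + 12*sqrt(1 + S) (E(l, S) = (-11 + sqrt(1 + S))*12 = -132 + 12*sqrt(1 + S))
-604399/E(u, A(-19, s(-4))) = -604399/(-132 + 12*sqrt(1 - 4)) = -604399/(-132 + 12*sqrt(-3)) = -604399/(-132 + 12*(I*sqrt(3))) = -604399/(-132 + 12*I*sqrt(3))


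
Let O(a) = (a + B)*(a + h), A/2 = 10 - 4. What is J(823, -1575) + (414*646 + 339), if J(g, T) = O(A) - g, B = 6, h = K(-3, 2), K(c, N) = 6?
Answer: 267284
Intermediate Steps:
h = 6
A = 12 (A = 2*(10 - 4) = 2*6 = 12)
O(a) = (6 + a)**2 (O(a) = (a + 6)*(a + 6) = (6 + a)*(6 + a) = (6 + a)**2)
J(g, T) = 324 - g (J(g, T) = (36 + 12**2 + 12*12) - g = (36 + 144 + 144) - g = 324 - g)
J(823, -1575) + (414*646 + 339) = (324 - 1*823) + (414*646 + 339) = (324 - 823) + (267444 + 339) = -499 + 267783 = 267284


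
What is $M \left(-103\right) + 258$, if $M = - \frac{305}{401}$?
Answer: $\frac{134873}{401} \approx 336.34$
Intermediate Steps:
$M = - \frac{305}{401}$ ($M = \left(-305\right) \frac{1}{401} = - \frac{305}{401} \approx -0.7606$)
$M \left(-103\right) + 258 = \left(- \frac{305}{401}\right) \left(-103\right) + 258 = \frac{31415}{401} + 258 = \frac{134873}{401}$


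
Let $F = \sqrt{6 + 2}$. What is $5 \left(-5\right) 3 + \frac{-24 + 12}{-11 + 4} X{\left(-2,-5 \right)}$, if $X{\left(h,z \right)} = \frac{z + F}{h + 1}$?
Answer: $- \frac{465}{7} - \frac{24 \sqrt{2}}{7} \approx -71.277$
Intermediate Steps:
$F = 2 \sqrt{2}$ ($F = \sqrt{8} = 2 \sqrt{2} \approx 2.8284$)
$X{\left(h,z \right)} = \frac{z + 2 \sqrt{2}}{1 + h}$ ($X{\left(h,z \right)} = \frac{z + 2 \sqrt{2}}{h + 1} = \frac{z + 2 \sqrt{2}}{1 + h}$)
$5 \left(-5\right) 3 + \frac{-24 + 12}{-11 + 4} X{\left(-2,-5 \right)} = 5 \left(-5\right) 3 + \frac{-24 + 12}{-11 + 4} \frac{-5 + 2 \sqrt{2}}{1 - 2} = \left(-25\right) 3 + - \frac{12}{-7} \frac{-5 + 2 \sqrt{2}}{-1} = -75 + \left(-12\right) \left(- \frac{1}{7}\right) \left(- (-5 + 2 \sqrt{2})\right) = -75 + \frac{12 \left(5 - 2 \sqrt{2}\right)}{7} = -75 + \left(\frac{60}{7} - \frac{24 \sqrt{2}}{7}\right) = - \frac{465}{7} - \frac{24 \sqrt{2}}{7}$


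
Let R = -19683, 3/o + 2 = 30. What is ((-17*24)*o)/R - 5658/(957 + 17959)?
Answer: -42987589/144792522 ≈ -0.29689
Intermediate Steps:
o = 3/28 (o = 3/(-2 + 30) = 3/28 ≈ 0.10714)
((-17*24)*o)/R - 5658/(957 + 17959) = (-17*24*(3/28))/(-19683) - 5658/(957 + 17959) = -408*3/28*(-1/19683) - 5658/18916 = -306/7*(-1/19683) - 5658*1/18916 = 34/15309 - 2829/9458 = -42987589/144792522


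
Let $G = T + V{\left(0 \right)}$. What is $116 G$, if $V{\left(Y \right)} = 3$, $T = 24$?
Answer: $3132$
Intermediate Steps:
$G = 27$ ($G = 24 + 3 = 27$)
$116 G = 116 \cdot 27 = 3132$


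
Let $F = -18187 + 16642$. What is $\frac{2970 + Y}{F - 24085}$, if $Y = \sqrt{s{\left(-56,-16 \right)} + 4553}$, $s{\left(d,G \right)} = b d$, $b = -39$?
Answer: $- \frac{27}{233} - \frac{\sqrt{6737}}{25630} \approx -0.11908$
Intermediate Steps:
$s{\left(d,G \right)} = - 39 d$
$F = -1545$
$Y = \sqrt{6737}$ ($Y = \sqrt{\left(-39\right) \left(-56\right) + 4553} = \sqrt{2184 + 4553} = \sqrt{6737} \approx 82.079$)
$\frac{2970 + Y}{F - 24085} = \frac{2970 + \sqrt{6737}}{-1545 - 24085} = \frac{2970 + \sqrt{6737}}{-25630} = \left(2970 + \sqrt{6737}\right) \left(- \frac{1}{25630}\right) = - \frac{27}{233} - \frac{\sqrt{6737}}{25630}$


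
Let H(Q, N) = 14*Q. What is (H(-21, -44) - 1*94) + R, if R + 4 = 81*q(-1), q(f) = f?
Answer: -473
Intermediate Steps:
R = -85 (R = -4 + 81*(-1) = -4 - 81 = -85)
(H(-21, -44) - 1*94) + R = (14*(-21) - 1*94) - 85 = (-294 - 94) - 85 = -388 - 85 = -473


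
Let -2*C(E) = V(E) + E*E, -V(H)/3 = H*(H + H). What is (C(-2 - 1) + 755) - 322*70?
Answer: -43525/2 ≈ -21763.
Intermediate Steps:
V(H) = -6*H**2 (V(H) = -3*H*(H + H) = -3*H*2*H = -6*H**2)
C(E) = 5*E**2/2 (C(E) = -(-6*E**2 + E*E)/2 = -(-6*E**2 + E**2)/2 = -(-5)*E**2/2 = 5*E**2/2)
(C(-2 - 1) + 755) - 322*70 = (5*(-2 - 1)**2/2 + 755) - 322*70 = ((5/2)*(-3)**2 + 755) - 22540 = ((5/2)*9 + 755) - 22540 = (45/2 + 755) - 22540 = 1555/2 - 22540 = -43525/2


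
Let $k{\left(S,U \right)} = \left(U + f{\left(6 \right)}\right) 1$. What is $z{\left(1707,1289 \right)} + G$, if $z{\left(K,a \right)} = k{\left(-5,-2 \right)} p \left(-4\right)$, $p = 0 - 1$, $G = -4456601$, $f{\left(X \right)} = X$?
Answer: $-4456585$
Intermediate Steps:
$p = -1$ ($p = 0 - 1 = -1$)
$k{\left(S,U \right)} = 6 + U$ ($k{\left(S,U \right)} = \left(U + 6\right) 1 = \left(6 + U\right) 1 = 6 + U$)
$z{\left(K,a \right)} = 16$ ($z{\left(K,a \right)} = \left(6 - 2\right) \left(-1\right) \left(-4\right) = 4 \left(-1\right) \left(-4\right) = \left(-4\right) \left(-4\right) = 16$)
$z{\left(1707,1289 \right)} + G = 16 - 4456601 = -4456585$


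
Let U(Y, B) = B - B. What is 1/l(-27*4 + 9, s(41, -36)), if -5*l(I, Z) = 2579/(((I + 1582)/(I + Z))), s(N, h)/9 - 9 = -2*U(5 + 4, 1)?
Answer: 7415/46422 ≈ 0.15973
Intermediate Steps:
U(Y, B) = 0
s(N, h) = 81 (s(N, h) = 81 + 9*(-2*0) = 81 + 9*0 = 81 + 0 = 81)
l(I, Z) = -2579*(I + Z)/(5*(1582 + I)) (l(I, Z) = -2579/(5*((I + 1582)/(I + Z))) = -2579/(5*((1582 + I)/(I + Z))) = -2579*(I + Z)/(1582 + I)/5 = -2579*(I + Z)/(5*(1582 + I)))
1/l(-27*4 + 9, s(41, -36)) = 1/(2579*(-(-27*4 + 9) - 1*81)/(5*(1582 + (-27*4 + 9)))) = 1/(2579*(-(-108 + 9) - 81)/(5*(1582 + (-108 + 9)))) = 1/(2579*(-1*(-99) - 81)/(5*(1582 - 99))) = 1/((2579/5)*(99 - 81)/1483) = 1/((2579/5)*(1/1483)*18) = 1/(46422/7415) = 7415/46422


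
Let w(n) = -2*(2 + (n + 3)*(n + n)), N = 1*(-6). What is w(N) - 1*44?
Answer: -120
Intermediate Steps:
N = -6
w(n) = -4 - 4*n*(3 + n) (w(n) = -2*(2 + (3 + n)*(2*n)) = -2*(2 + 2*n*(3 + n)) = -4 - 4*n*(3 + n))
w(N) - 1*44 = (-4 - 12*(-6) - 4*(-6)²) - 1*44 = (-4 + 72 - 4*36) - 44 = (-4 + 72 - 144) - 44 = -76 - 44 = -120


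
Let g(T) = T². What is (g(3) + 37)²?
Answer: 2116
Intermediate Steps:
(g(3) + 37)² = (3² + 37)² = (9 + 37)² = 46² = 2116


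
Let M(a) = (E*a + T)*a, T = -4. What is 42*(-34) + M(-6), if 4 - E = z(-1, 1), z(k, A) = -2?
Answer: -1188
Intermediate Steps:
E = 6 (E = 4 - 1*(-2) = 4 + 2 = 6)
M(a) = a*(-4 + 6*a) (M(a) = (6*a - 4)*a = (-4 + 6*a)*a = a*(-4 + 6*a))
42*(-34) + M(-6) = 42*(-34) + 2*(-6)*(-2 + 3*(-6)) = -1428 + 2*(-6)*(-2 - 18) = -1428 + 2*(-6)*(-20) = -1428 + 240 = -1188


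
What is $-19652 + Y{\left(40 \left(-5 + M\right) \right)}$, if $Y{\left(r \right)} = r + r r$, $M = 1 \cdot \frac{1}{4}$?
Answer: $16258$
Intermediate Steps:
$M = \frac{1}{4}$ ($M = 1 \cdot \frac{1}{4} = \frac{1}{4} \approx 0.25$)
$Y{\left(r \right)} = r + r^{2}$
$-19652 + Y{\left(40 \left(-5 + M\right) \right)} = -19652 + 40 \left(-5 + \frac{1}{4}\right) \left(1 + 40 \left(-5 + \frac{1}{4}\right)\right) = -19652 + 40 \left(- \frac{19}{4}\right) \left(1 + 40 \left(- \frac{19}{4}\right)\right) = -19652 - 190 \left(1 - 190\right) = -19652 - -35910 = -19652 + 35910 = 16258$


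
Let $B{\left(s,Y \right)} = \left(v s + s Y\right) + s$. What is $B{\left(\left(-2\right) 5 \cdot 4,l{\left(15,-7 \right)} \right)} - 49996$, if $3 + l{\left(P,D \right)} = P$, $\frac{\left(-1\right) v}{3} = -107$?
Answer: $-63356$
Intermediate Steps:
$v = 321$ ($v = \left(-3\right) \left(-107\right) = 321$)
$l{\left(P,D \right)} = -3 + P$
$B{\left(s,Y \right)} = 322 s + Y s$ ($B{\left(s,Y \right)} = \left(321 s + s Y\right) + s = \left(321 s + Y s\right) + s = 322 s + Y s$)
$B{\left(\left(-2\right) 5 \cdot 4,l{\left(15,-7 \right)} \right)} - 49996 = \left(-2\right) 5 \cdot 4 \left(322 + \left(-3 + 15\right)\right) - 49996 = \left(-10\right) 4 \left(322 + 12\right) - 49996 = \left(-40\right) 334 - 49996 = -13360 - 49996 = -63356$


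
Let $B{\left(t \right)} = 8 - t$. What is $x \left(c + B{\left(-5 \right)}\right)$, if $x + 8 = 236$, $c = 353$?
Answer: $83448$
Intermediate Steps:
$x = 228$ ($x = -8 + 236 = 228$)
$x \left(c + B{\left(-5 \right)}\right) = 228 \left(353 + \left(8 - -5\right)\right) = 228 \left(353 + \left(8 + 5\right)\right) = 228 \left(353 + 13\right) = 228 \cdot 366 = 83448$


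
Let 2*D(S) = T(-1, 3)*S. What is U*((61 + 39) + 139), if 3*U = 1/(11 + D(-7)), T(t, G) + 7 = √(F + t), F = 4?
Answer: 16969/7341 + 1673*√3/7341 ≈ 2.7063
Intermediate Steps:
T(t, G) = -7 + √(4 + t)
D(S) = S*(-7 + √3)/2 (D(S) = ((-7 + √(4 - 1))*S)/2 = ((-7 + √3)*S)/2 = (S*(-7 + √3))/2 = S*(-7 + √3)/2)
U = 1/(3*(71/2 - 7*√3/2)) (U = 1/(3*(11 + (½)*(-7)*(-7 + √3))) = 1/(3*(11 + (49/2 - 7*√3/2))) = 1/(3*(71/2 - 7*√3/2)) ≈ 0.011323)
U*((61 + 39) + 139) = (71/7341 + 7*√3/7341)*((61 + 39) + 139) = (71/7341 + 7*√3/7341)*(100 + 139) = (71/7341 + 7*√3/7341)*239 = 16969/7341 + 1673*√3/7341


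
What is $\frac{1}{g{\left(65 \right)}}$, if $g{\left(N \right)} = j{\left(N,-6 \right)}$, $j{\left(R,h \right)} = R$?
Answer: $\frac{1}{65} \approx 0.015385$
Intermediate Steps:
$g{\left(N \right)} = N$
$\frac{1}{g{\left(65 \right)}} = \frac{1}{65}$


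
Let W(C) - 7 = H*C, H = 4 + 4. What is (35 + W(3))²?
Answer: 4356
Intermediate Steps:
H = 8
W(C) = 7 + 8*C
(35 + W(3))² = (35 + (7 + 8*3))² = (35 + (7 + 24))² = (35 + 31)² = 66² = 4356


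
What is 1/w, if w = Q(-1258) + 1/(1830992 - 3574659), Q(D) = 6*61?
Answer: 1743667/638182121 ≈ 0.0027322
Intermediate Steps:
Q(D) = 366
w = 638182121/1743667 (w = 366 + 1/(1830992 - 3574659) = 366 + 1/(-1743667) = 366 - 1/1743667 = 638182121/1743667 ≈ 366.00)
1/w = 1/(638182121/1743667) = 1743667/638182121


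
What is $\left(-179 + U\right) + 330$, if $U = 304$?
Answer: $455$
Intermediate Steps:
$\left(-179 + U\right) + 330 = \left(-179 + 304\right) + 330 = 125 + 330 = 455$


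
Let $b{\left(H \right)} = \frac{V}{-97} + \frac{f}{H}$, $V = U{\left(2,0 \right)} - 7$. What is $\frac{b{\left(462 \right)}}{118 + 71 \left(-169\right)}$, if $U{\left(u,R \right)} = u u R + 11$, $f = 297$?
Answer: $- \frac{817}{16134398} \approx -5.0637 \cdot 10^{-5}$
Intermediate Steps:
$U{\left(u,R \right)} = 11 + R u^{2}$ ($U{\left(u,R \right)} = u^{2} R + 11 = R u^{2} + 11 = 11 + R u^{2}$)
$V = 4$ ($V = \left(11 + 0 \cdot 2^{2}\right) - 7 = \left(11 + 0 \cdot 4\right) - 7 = \left(11 + 0\right) - 7 = 11 - 7 = 4$)
$b{\left(H \right)} = - \frac{4}{97} + \frac{297}{H}$ ($b{\left(H \right)} = \frac{4}{-97} + \frac{297}{H} = 4 \left(- \frac{1}{97}\right) + \frac{297}{H} = - \frac{4}{97} + \frac{297}{H}$)
$\frac{b{\left(462 \right)}}{118 + 71 \left(-169\right)} = \frac{- \frac{4}{97} + \frac{297}{462}}{118 + 71 \left(-169\right)} = \frac{- \frac{4}{97} + 297 \cdot \frac{1}{462}}{118 - 11999} = \frac{- \frac{4}{97} + \frac{9}{14}}{-11881} = \frac{817}{1358} \left(- \frac{1}{11881}\right) = - \frac{817}{16134398}$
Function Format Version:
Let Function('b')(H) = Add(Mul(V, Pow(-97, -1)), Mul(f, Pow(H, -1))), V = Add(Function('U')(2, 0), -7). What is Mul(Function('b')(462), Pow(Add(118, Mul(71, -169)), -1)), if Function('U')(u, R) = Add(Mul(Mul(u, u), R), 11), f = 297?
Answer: Rational(-817, 16134398) ≈ -5.0637e-5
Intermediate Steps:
Function('U')(u, R) = Add(11, Mul(R, Pow(u, 2))) (Function('U')(u, R) = Add(Mul(Pow(u, 2), R), 11) = Add(Mul(R, Pow(u, 2)), 11) = Add(11, Mul(R, Pow(u, 2))))
V = 4 (V = Add(Add(11, Mul(0, Pow(2, 2))), -7) = Add(Add(11, Mul(0, 4)), -7) = Add(Add(11, 0), -7) = Add(11, -7) = 4)
Function('b')(H) = Add(Rational(-4, 97), Mul(297, Pow(H, -1))) (Function('b')(H) = Add(Mul(4, Pow(-97, -1)), Mul(297, Pow(H, -1))) = Add(Mul(4, Rational(-1, 97)), Mul(297, Pow(H, -1))) = Add(Rational(-4, 97), Mul(297, Pow(H, -1))))
Mul(Function('b')(462), Pow(Add(118, Mul(71, -169)), -1)) = Mul(Add(Rational(-4, 97), Mul(297, Pow(462, -1))), Pow(Add(118, Mul(71, -169)), -1)) = Mul(Add(Rational(-4, 97), Mul(297, Rational(1, 462))), Pow(Add(118, -11999), -1)) = Mul(Add(Rational(-4, 97), Rational(9, 14)), Pow(-11881, -1)) = Mul(Rational(817, 1358), Rational(-1, 11881)) = Rational(-817, 16134398)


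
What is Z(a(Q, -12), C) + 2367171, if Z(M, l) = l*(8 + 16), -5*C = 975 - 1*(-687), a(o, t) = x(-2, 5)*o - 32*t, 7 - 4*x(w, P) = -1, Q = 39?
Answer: 11795967/5 ≈ 2.3592e+6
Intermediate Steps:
x(w, P) = 2 (x(w, P) = 7/4 - ¼*(-1) = 7/4 + ¼ = 2)
a(o, t) = -32*t + 2*o (a(o, t) = 2*o - 32*t = -32*t + 2*o)
C = -1662/5 (C = -(975 - 1*(-687))/5 = -(975 + 687)/5 = -⅕*1662 = -1662/5 ≈ -332.40)
Z(M, l) = 24*l (Z(M, l) = l*24 = 24*l)
Z(a(Q, -12), C) + 2367171 = 24*(-1662/5) + 2367171 = -39888/5 + 2367171 = 11795967/5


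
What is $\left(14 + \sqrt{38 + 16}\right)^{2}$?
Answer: $250 + 84 \sqrt{6} \approx 455.76$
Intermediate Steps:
$\left(14 + \sqrt{38 + 16}\right)^{2} = \left(14 + \sqrt{54}\right)^{2} = \left(14 + 3 \sqrt{6}\right)^{2}$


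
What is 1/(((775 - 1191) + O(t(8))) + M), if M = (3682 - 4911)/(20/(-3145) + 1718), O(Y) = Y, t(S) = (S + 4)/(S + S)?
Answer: -2161236/898999331 ≈ -0.0024040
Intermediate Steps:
t(S) = (4 + S)/(2*S) (t(S) = (4 + S)/((2*S)) = (4 + S)*(1/(2*S)) = (4 + S)/(2*S))
M = -773041/1080618 (M = -1229/(20*(-1/3145) + 1718) = -1229/(-4/629 + 1718) = -1229/1080618/629 = -1229*629/1080618 = -773041/1080618 ≈ -0.71537)
1/(((775 - 1191) + O(t(8))) + M) = 1/(((775 - 1191) + (½)*(4 + 8)/8) - 773041/1080618) = 1/((-416 + (½)*(⅛)*12) - 773041/1080618) = 1/((-416 + ¾) - 773041/1080618) = 1/(-1661/4 - 773041/1080618) = 1/(-898999331/2161236) = -2161236/898999331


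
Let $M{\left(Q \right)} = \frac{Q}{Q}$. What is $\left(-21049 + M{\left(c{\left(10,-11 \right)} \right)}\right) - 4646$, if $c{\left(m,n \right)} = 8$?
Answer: $-25694$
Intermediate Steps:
$M{\left(Q \right)} = 1$
$\left(-21049 + M{\left(c{\left(10,-11 \right)} \right)}\right) - 4646 = \left(-21049 + 1\right) - 4646 = -21048 - 4646 = -25694$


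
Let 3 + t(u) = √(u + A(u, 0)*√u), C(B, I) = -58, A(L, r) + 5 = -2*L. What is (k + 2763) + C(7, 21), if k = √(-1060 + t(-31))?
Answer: 2705 + √(-1063 + √(-31 + 57*I*√31)) ≈ 2705.2 + 32.42*I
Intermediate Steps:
A(L, r) = -5 - 2*L
t(u) = -3 + √(u + √u*(-5 - 2*u)) (t(u) = -3 + √(u + (-5 - 2*u)*√u) = -3 + √(u + √u*(-5 - 2*u)))
k = √(-1063 + √(-31 + 57*I*√31)) (k = √(-1060 + (-3 + √(-31 - √(-31)*(5 + 2*(-31))))) = √(-1060 + (-3 + √(-31 - I*√31*(5 - 62)))) = √(-1060 + (-3 + √(-31 - 1*I*√31*(-57)))) = √(-1060 + (-3 + √(-31 + 57*I*√31))) = √(-1063 + √(-31 + 57*I*√31)) ≈ 0.204 + 32.42*I)
(k + 2763) + C(7, 21) = (√(-1063 + √(-31 + 57*I*√31)) + 2763) - 58 = (2763 + √(-1063 + √(-31 + 57*I*√31))) - 58 = 2705 + √(-1063 + √(-31 + 57*I*√31))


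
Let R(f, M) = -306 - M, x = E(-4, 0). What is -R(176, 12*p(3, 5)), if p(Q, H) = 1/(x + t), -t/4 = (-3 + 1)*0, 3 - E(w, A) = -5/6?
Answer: 7110/23 ≈ 309.13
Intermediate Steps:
E(w, A) = 23/6 (E(w, A) = 3 - (-5)/6 = 3 - 1*(-⅚) = 3 + ⅚ = 23/6)
x = 23/6 ≈ 3.8333
t = 0 (t = -4*(-3 + 1)*0 = -(-8)*0 = -4*0 = 0)
p(Q, H) = 6/23 (p(Q, H) = 1/(23/6 + 0) = 1/(23/6) = 6/23)
-R(176, 12*p(3, 5)) = -(-306 - 12*6/23) = -(-306 - 1*72/23) = -(-306 - 72/23) = -1*(-7110/23) = 7110/23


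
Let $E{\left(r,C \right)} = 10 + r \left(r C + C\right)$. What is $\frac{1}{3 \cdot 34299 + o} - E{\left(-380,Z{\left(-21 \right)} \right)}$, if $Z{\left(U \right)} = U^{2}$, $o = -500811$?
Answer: $- \frac{25272644236621}{397914} \approx -6.3513 \cdot 10^{7}$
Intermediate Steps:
$E{\left(r,C \right)} = 10 + r \left(C + C r\right)$ ($E{\left(r,C \right)} = 10 + r \left(C r + C\right) = 10 + r \left(C + C r\right)$)
$\frac{1}{3 \cdot 34299 + o} - E{\left(-380,Z{\left(-21 \right)} \right)} = \frac{1}{3 \cdot 34299 - 500811} - \left(10 + \left(-21\right)^{2} \left(-380\right) + \left(-21\right)^{2} \left(-380\right)^{2}\right) = \frac{1}{102897 - 500811} - \left(10 + 441 \left(-380\right) + 441 \cdot 144400\right) = \frac{1}{-397914} - \left(10 - 167580 + 63680400\right) = - \frac{1}{397914} - 63512830 = - \frac{25272644236621}{397914}$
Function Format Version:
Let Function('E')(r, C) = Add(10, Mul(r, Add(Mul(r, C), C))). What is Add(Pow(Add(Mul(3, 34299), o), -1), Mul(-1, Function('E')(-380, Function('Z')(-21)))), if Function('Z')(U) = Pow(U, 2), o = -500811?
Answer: Rational(-25272644236621, 397914) ≈ -6.3513e+7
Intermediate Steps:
Function('E')(r, C) = Add(10, Mul(r, Add(C, Mul(C, r)))) (Function('E')(r, C) = Add(10, Mul(r, Add(Mul(C, r), C))) = Add(10, Mul(r, Add(C, Mul(C, r)))))
Add(Pow(Add(Mul(3, 34299), o), -1), Mul(-1, Function('E')(-380, Function('Z')(-21)))) = Add(Pow(Add(Mul(3, 34299), -500811), -1), Mul(-1, Add(10, Mul(Pow(-21, 2), -380), Mul(Pow(-21, 2), Pow(-380, 2))))) = Add(Pow(Add(102897, -500811), -1), Mul(-1, Add(10, Mul(441, -380), Mul(441, 144400)))) = Add(Pow(-397914, -1), Mul(-1, Add(10, -167580, 63680400))) = Add(Rational(-1, 397914), Mul(-1, 63512830)) = Add(Rational(-1, 397914), -63512830) = Rational(-25272644236621, 397914)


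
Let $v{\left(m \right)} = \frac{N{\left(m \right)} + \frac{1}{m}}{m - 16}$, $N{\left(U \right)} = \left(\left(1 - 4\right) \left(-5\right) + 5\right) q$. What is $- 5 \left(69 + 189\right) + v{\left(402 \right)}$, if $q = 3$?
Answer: $- \frac{200147759}{155172} \approx -1289.8$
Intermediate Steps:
$N{\left(U \right)} = 60$ ($N{\left(U \right)} = \left(\left(1 - 4\right) \left(-5\right) + 5\right) 3 = \left(\left(-3\right) \left(-5\right) + 5\right) 3 = \left(15 + 5\right) 3 = 20 \cdot 3 = 60$)
$v{\left(m \right)} = \frac{60 + \frac{1}{m}}{-16 + m}$ ($v{\left(m \right)} = \frac{60 + \frac{1}{m}}{m - 16} = \frac{60 + \frac{1}{m}}{-16 + m}$)
$- 5 \left(69 + 189\right) + v{\left(402 \right)} = - 5 \left(69 + 189\right) + \frac{1 + 60 \cdot 402}{402 \left(-16 + 402\right)} = \left(-5\right) 258 + \frac{1 + 24120}{402 \cdot 386} = -1290 + \frac{1}{402} \cdot \frac{1}{386} \cdot 24121 = -1290 + \frac{24121}{155172} = - \frac{200147759}{155172}$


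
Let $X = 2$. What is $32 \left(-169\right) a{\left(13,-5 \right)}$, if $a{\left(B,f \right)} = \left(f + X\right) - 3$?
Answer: $32448$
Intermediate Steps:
$a{\left(B,f \right)} = -1 + f$ ($a{\left(B,f \right)} = \left(f + 2\right) - 3 = \left(2 + f\right) - 3 = -1 + f$)
$32 \left(-169\right) a{\left(13,-5 \right)} = 32 \left(-169\right) \left(-1 - 5\right) = \left(-5408\right) \left(-6\right) = 32448$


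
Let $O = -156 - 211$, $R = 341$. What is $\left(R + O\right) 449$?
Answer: $-11674$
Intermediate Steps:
$O = -367$ ($O = -156 - 211 = -367$)
$\left(R + O\right) 449 = \left(341 - 367\right) 449 = \left(-26\right) 449 = -11674$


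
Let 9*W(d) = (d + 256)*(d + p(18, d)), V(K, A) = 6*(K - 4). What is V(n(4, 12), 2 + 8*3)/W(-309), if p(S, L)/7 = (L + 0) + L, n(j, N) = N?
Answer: 48/27295 ≈ 0.0017586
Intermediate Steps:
p(S, L) = 14*L (p(S, L) = 7*((L + 0) + L) = 7*(L + L) = 7*(2*L) = 14*L)
V(K, A) = -24 + 6*K (V(K, A) = 6*(-4 + K) = -24 + 6*K)
W(d) = 5*d*(256 + d)/3 (W(d) = ((d + 256)*(d + 14*d))/9 = ((256 + d)*(15*d))/9 = (15*d*(256 + d))/9 = 5*d*(256 + d)/3)
V(n(4, 12), 2 + 8*3)/W(-309) = (-24 + 6*12)/(((5/3)*(-309)*(256 - 309))) = (-24 + 72)/(((5/3)*(-309)*(-53))) = 48/27295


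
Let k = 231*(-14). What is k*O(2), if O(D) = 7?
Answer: -22638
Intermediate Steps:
k = -3234
k*O(2) = -3234*7 = -22638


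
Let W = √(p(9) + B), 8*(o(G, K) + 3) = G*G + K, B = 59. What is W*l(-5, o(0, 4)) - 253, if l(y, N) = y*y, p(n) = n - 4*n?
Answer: -253 + 100*√2 ≈ -111.58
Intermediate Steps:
o(G, K) = -3 + K/8 + G²/8 (o(G, K) = -3 + (G*G + K)/8 = -3 + (G² + K)/8 = -3 + (K + G²)/8 = -3 + (K/8 + G²/8) = -3 + K/8 + G²/8)
p(n) = -3*n
l(y, N) = y²
W = 4*√2 (W = √(-3*9 + 59) = √(-27 + 59) = √32 = 4*√2 ≈ 5.6569)
W*l(-5, o(0, 4)) - 253 = (4*√2)*(-5)² - 253 = (4*√2)*25 - 253 = 100*√2 - 253 = -253 + 100*√2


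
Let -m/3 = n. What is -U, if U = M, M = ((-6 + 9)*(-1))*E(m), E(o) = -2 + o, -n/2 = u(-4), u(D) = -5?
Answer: -96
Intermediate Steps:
n = 10 (n = -2*(-5) = 10)
m = -30 (m = -3*10 = -30)
M = 96 (M = ((-6 + 9)*(-1))*(-2 - 30) = (3*(-1))*(-32) = -3*(-32) = 96)
U = 96
-U = -1*96 = -96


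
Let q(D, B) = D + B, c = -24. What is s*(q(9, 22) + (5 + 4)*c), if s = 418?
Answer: -77330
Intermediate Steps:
q(D, B) = B + D
s*(q(9, 22) + (5 + 4)*c) = 418*((22 + 9) + (5 + 4)*(-24)) = 418*(31 + 9*(-24)) = 418*(31 - 216) = 418*(-185) = -77330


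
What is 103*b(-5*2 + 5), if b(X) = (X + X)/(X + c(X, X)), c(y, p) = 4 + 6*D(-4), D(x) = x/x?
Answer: -206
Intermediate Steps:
D(x) = 1
c(y, p) = 10 (c(y, p) = 4 + 6*1 = 4 + 6 = 10)
b(X) = 2*X/(10 + X) (b(X) = (X + X)/(X + 10) = (2*X)/(10 + X) = 2*X/(10 + X))
103*b(-5*2 + 5) = 103*(2*(-5*2 + 5)/(10 + (-5*2 + 5))) = 103*(2*(-10 + 5)/(10 + (-10 + 5))) = 103*(2*(-5)/(10 - 5)) = 103*(2*(-5)/5) = 103*(2*(-5)*(⅕)) = 103*(-2) = -206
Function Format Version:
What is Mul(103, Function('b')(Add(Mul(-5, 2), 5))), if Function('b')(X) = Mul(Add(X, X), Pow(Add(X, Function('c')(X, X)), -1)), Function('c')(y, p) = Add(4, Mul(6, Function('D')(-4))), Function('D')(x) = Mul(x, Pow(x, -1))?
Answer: -206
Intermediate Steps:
Function('D')(x) = 1
Function('c')(y, p) = 10 (Function('c')(y, p) = Add(4, Mul(6, 1)) = Add(4, 6) = 10)
Function('b')(X) = Mul(2, X, Pow(Add(10, X), -1)) (Function('b')(X) = Mul(Add(X, X), Pow(Add(X, 10), -1)) = Mul(Mul(2, X), Pow(Add(10, X), -1)) = Mul(2, X, Pow(Add(10, X), -1)))
Mul(103, Function('b')(Add(Mul(-5, 2), 5))) = Mul(103, Mul(2, Add(Mul(-5, 2), 5), Pow(Add(10, Add(Mul(-5, 2), 5)), -1))) = Mul(103, Mul(2, Add(-10, 5), Pow(Add(10, Add(-10, 5)), -1))) = Mul(103, Mul(2, -5, Pow(Add(10, -5), -1))) = Mul(103, Mul(2, -5, Pow(5, -1))) = Mul(103, Mul(2, -5, Rational(1, 5))) = Mul(103, -2) = -206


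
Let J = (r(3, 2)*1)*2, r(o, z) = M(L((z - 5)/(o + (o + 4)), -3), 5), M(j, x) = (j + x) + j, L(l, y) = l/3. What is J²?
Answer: 2304/25 ≈ 92.160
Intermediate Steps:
L(l, y) = l/3 (L(l, y) = l*(⅓) = l/3)
M(j, x) = x + 2*j
r(o, z) = 5 + 2*(-5 + z)/(3*(4 + 2*o)) (r(o, z) = 5 + 2*(((z - 5)/(o + (o + 4)))/3) = 5 + 2*(((-5 + z)/(o + (4 + o)))/3) = 5 + 2*(((-5 + z)/(4 + 2*o))/3) = 5 + 2*((-5 + z)/(3*(4 + 2*o))) = 5 + 2*(-5 + z)/(3*(4 + 2*o)))
J = 48/5 (J = (((25 + 2 + 15*3)/(3*(2 + 3)))*1)*2 = (((⅓)*(25 + 2 + 45)/5)*1)*2 = (((⅓)*(⅕)*72)*1)*2 = ((24/5)*1)*2 = (24/5)*2 = 48/5 ≈ 9.6000)
J² = (48/5)² = 2304/25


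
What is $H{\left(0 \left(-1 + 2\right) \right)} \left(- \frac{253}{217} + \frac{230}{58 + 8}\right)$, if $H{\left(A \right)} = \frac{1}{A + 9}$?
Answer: $\frac{16606}{64449} \approx 0.25766$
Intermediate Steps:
$H{\left(A \right)} = \frac{1}{9 + A}$
$H{\left(0 \left(-1 + 2\right) \right)} \left(- \frac{253}{217} + \frac{230}{58 + 8}\right) = \frac{- \frac{253}{217} + \frac{230}{58 + 8}}{9 + 0 \left(-1 + 2\right)} = \frac{\left(-253\right) \frac{1}{217} + \frac{230}{66}}{9 + 0 \cdot 1} = \frac{- \frac{253}{217} + 230 \cdot \frac{1}{66}}{9 + 0} = \frac{- \frac{253}{217} + \frac{115}{33}}{9} = \frac{1}{9} \cdot \frac{16606}{7161} = \frac{16606}{64449}$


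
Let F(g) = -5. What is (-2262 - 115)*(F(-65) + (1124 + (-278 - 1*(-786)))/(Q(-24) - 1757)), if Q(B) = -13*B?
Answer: 1238417/85 ≈ 14570.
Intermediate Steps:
(-2262 - 115)*(F(-65) + (1124 + (-278 - 1*(-786)))/(Q(-24) - 1757)) = (-2262 - 115)*(-5 + (1124 + (-278 - 1*(-786)))/(-13*(-24) - 1757)) = -2377*(-5 + (1124 + (-278 + 786))/(312 - 1757)) = -2377*(-5 + (1124 + 508)/(-1445)) = -2377*(-5 + 1632*(-1/1445)) = -2377*(-5 - 96/85) = -2377*(-521/85) = 1238417/85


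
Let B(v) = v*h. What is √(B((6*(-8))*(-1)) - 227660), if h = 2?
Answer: 2*I*√56891 ≈ 477.04*I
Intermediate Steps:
B(v) = 2*v (B(v) = v*2 = 2*v)
√(B((6*(-8))*(-1)) - 227660) = √(2*((6*(-8))*(-1)) - 227660) = √(2*(-48*(-1)) - 227660) = √(2*48 - 227660) = √(96 - 227660) = √(-227564) = 2*I*√56891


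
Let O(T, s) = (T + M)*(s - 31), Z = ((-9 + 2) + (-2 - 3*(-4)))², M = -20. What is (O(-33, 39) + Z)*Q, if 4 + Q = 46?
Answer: -17430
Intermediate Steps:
Q = 42 (Q = -4 + 46 = 42)
Z = 9 (Z = (-7 + (-2 + 12))² = (-7 + 10)² = 3² = 9)
O(T, s) = (-31 + s)*(-20 + T) (O(T, s) = (T - 20)*(s - 31) = (-20 + T)*(-31 + s) = (-31 + s)*(-20 + T))
(O(-33, 39) + Z)*Q = ((620 - 31*(-33) - 20*39 - 33*39) + 9)*42 = ((620 + 1023 - 780 - 1287) + 9)*42 = (-424 + 9)*42 = -415*42 = -17430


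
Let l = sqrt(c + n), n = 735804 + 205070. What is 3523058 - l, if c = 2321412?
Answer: 3523058 - sqrt(3262286) ≈ 3.5213e+6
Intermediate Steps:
n = 940874
l = sqrt(3262286) (l = sqrt(2321412 + 940874) = sqrt(3262286) ≈ 1806.2)
3523058 - l = 3523058 - sqrt(3262286)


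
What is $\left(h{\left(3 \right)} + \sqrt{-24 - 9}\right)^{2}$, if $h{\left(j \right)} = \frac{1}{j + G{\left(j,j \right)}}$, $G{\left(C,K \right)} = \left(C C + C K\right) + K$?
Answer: $- \frac{19007}{576} + \frac{i \sqrt{33}}{12} \approx -32.998 + 0.47871 i$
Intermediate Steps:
$G{\left(C,K \right)} = K + C^{2} + C K$ ($G{\left(C,K \right)} = \left(C^{2} + C K\right) + K = K + C^{2} + C K$)
$h{\left(j \right)} = \frac{1}{2 j + 2 j^{2}}$ ($h{\left(j \right)} = \frac{1}{j + \left(j + j^{2} + j j\right)} = \frac{1}{j + \left(j + j^{2} + j^{2}\right)} = \frac{1}{j + \left(j + 2 j^{2}\right)} = \frac{1}{2 j + 2 j^{2}}$)
$\left(h{\left(3 \right)} + \sqrt{-24 - 9}\right)^{2} = \left(\frac{1}{2 \cdot 3 \left(1 + 3\right)} + \sqrt{-24 - 9}\right)^{2} = \left(\frac{1}{2} \cdot \frac{1}{3} \cdot \frac{1}{4} + \sqrt{-33}\right)^{2} = \left(\frac{1}{2} \cdot \frac{1}{3} \cdot \frac{1}{4} + i \sqrt{33}\right)^{2} = \left(\frac{1}{24} + i \sqrt{33}\right)^{2}$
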